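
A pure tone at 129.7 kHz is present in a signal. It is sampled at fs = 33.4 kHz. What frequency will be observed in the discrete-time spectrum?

3.9 kHz

129.7 kHz mod fs = 29.5 kHz.
29.5 kHz > fs/2 = 16.7 kHz, folds to fs − 29.5 kHz = 3.9 kHz.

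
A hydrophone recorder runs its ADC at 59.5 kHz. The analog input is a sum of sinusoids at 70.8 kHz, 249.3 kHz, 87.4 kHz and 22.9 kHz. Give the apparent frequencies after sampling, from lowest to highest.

11.3 kHz, 22.9 kHz, 27.9 kHz

fs/2 = 29.75 kHz.
70.8 kHz mod fs = 11.3 kHz.
11.3 kHz ≤ fs/2 = 29.75 kHz, appears at 11.3 kHz.
249.3 kHz mod fs = 11.3 kHz.
11.3 kHz ≤ fs/2 = 29.75 kHz, appears at 11.3 kHz.
87.4 kHz mod fs = 27.9 kHz.
27.9 kHz ≤ fs/2 = 29.75 kHz, appears at 27.9 kHz.
22.9 kHz ≤ fs/2 = 29.75 kHz, passes unchanged.
Distinct values: {11.3 kHz, 22.9 kHz, 27.9 kHz}.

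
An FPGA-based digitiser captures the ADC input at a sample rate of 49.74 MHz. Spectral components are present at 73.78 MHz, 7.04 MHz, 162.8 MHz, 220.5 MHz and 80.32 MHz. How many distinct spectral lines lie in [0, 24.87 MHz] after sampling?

fs/2 = 24.87 MHz.
73.78 MHz mod fs = 24.04 MHz.
24.04 MHz ≤ fs/2 = 24.87 MHz, appears at 24.04 MHz.
7.04 MHz ≤ fs/2 = 24.87 MHz, passes unchanged.
162.8 MHz mod fs = 13.58 MHz.
13.58 MHz ≤ fs/2 = 24.87 MHz, appears at 13.58 MHz.
220.5 MHz mod fs = 21.54 MHz.
21.54 MHz ≤ fs/2 = 24.87 MHz, appears at 21.54 MHz.
80.32 MHz mod fs = 30.58 MHz.
30.58 MHz > fs/2 = 24.87 MHz, folds to fs − 30.58 MHz = 19.16 MHz.
Distinct values: {7.04 MHz, 13.58 MHz, 19.16 MHz, 21.54 MHz, 24.04 MHz} → 5.

5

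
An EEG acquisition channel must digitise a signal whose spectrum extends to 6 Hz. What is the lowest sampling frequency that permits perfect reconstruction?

Nyquist rate = 2 × 6 Hz = 12 Hz.

12 Hz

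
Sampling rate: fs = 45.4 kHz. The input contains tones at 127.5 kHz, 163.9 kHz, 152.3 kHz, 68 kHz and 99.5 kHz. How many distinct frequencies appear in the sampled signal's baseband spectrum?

fs/2 = 22.7 kHz.
127.5 kHz mod fs = 36.7 kHz.
36.7 kHz > fs/2 = 22.7 kHz, folds to fs − 36.7 kHz = 8.7 kHz.
163.9 kHz mod fs = 27.7 kHz.
27.7 kHz > fs/2 = 22.7 kHz, folds to fs − 27.7 kHz = 17.7 kHz.
152.3 kHz mod fs = 16.1 kHz.
16.1 kHz ≤ fs/2 = 22.7 kHz, appears at 16.1 kHz.
68 kHz mod fs = 22.6 kHz.
22.6 kHz ≤ fs/2 = 22.7 kHz, appears at 22.6 kHz.
99.5 kHz mod fs = 8.7 kHz.
8.7 kHz ≤ fs/2 = 22.7 kHz, appears at 8.7 kHz.
Distinct values: {8.7 kHz, 16.1 kHz, 17.7 kHz, 22.6 kHz} → 4.

4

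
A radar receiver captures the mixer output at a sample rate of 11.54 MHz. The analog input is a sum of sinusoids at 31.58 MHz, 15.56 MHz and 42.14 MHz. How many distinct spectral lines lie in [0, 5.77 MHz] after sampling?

2

fs/2 = 5.77 MHz.
31.58 MHz mod fs = 8.5 MHz.
8.5 MHz > fs/2 = 5.77 MHz, folds to fs − 8.5 MHz = 3.04 MHz.
15.56 MHz mod fs = 4.02 MHz.
4.02 MHz ≤ fs/2 = 5.77 MHz, appears at 4.02 MHz.
42.14 MHz mod fs = 7.52 MHz.
7.52 MHz > fs/2 = 5.77 MHz, folds to fs − 7.52 MHz = 4.02 MHz.
Distinct values: {3.04 MHz, 4.02 MHz} → 2.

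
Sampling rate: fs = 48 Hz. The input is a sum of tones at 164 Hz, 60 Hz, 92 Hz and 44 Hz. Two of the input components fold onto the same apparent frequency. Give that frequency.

fs/2 = 24 Hz.
164 Hz mod fs = 20 Hz.
20 Hz ≤ fs/2 = 24 Hz, appears at 20 Hz.
60 Hz mod fs = 12 Hz.
12 Hz ≤ fs/2 = 24 Hz, appears at 12 Hz.
92 Hz mod fs = 44 Hz.
44 Hz > fs/2 = 24 Hz, folds to fs − 44 Hz = 4 Hz.
44 Hz > fs/2 = 24 Hz, folds to fs − 44 Hz = 4 Hz.
44 Hz and 92 Hz both map to 4 Hz.

4 Hz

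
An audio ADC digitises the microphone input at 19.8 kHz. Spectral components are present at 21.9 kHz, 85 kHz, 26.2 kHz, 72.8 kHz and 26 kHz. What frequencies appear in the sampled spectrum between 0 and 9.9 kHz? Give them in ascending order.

fs/2 = 9.9 kHz.
21.9 kHz mod fs = 2.1 kHz.
2.1 kHz ≤ fs/2 = 9.9 kHz, appears at 2.1 kHz.
85 kHz mod fs = 5.8 kHz.
5.8 kHz ≤ fs/2 = 9.9 kHz, appears at 5.8 kHz.
26.2 kHz mod fs = 6.4 kHz.
6.4 kHz ≤ fs/2 = 9.9 kHz, appears at 6.4 kHz.
72.8 kHz mod fs = 13.4 kHz.
13.4 kHz > fs/2 = 9.9 kHz, folds to fs − 13.4 kHz = 6.4 kHz.
26 kHz mod fs = 6.2 kHz.
6.2 kHz ≤ fs/2 = 9.9 kHz, appears at 6.2 kHz.
Distinct values: {2.1 kHz, 5.8 kHz, 6.2 kHz, 6.4 kHz}.

2.1 kHz, 5.8 kHz, 6.2 kHz, 6.4 kHz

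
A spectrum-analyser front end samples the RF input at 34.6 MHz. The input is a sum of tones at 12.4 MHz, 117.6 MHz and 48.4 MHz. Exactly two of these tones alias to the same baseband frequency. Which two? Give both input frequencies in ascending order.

fs/2 = 17.3 MHz.
12.4 MHz ≤ fs/2 = 17.3 MHz, passes unchanged.
117.6 MHz mod fs = 13.8 MHz.
13.8 MHz ≤ fs/2 = 17.3 MHz, appears at 13.8 MHz.
48.4 MHz mod fs = 13.8 MHz.
13.8 MHz ≤ fs/2 = 17.3 MHz, appears at 13.8 MHz.
48.4 MHz and 117.6 MHz both map to 13.8 MHz.

48.4 MHz, 117.6 MHz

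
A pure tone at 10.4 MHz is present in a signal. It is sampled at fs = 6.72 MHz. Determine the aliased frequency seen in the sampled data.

3.04 MHz

10.4 MHz mod fs = 3.68 MHz.
3.68 MHz > fs/2 = 3.36 MHz, folds to fs − 3.68 MHz = 3.04 MHz.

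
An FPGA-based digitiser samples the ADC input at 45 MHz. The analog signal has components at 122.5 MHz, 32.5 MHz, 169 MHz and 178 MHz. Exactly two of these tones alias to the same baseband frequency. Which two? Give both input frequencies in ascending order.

32.5 MHz, 122.5 MHz

fs/2 = 22.5 MHz.
122.5 MHz mod fs = 32.5 MHz.
32.5 MHz > fs/2 = 22.5 MHz, folds to fs − 32.5 MHz = 12.5 MHz.
32.5 MHz > fs/2 = 22.5 MHz, folds to fs − 32.5 MHz = 12.5 MHz.
169 MHz mod fs = 34 MHz.
34 MHz > fs/2 = 22.5 MHz, folds to fs − 34 MHz = 11 MHz.
178 MHz mod fs = 43 MHz.
43 MHz > fs/2 = 22.5 MHz, folds to fs − 43 MHz = 2 MHz.
32.5 MHz and 122.5 MHz both map to 12.5 MHz.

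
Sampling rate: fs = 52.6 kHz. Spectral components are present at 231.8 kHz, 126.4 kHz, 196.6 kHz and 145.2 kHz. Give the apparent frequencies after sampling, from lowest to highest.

12.6 kHz, 13.8 kHz, 21.2 kHz, 21.4 kHz

fs/2 = 26.3 kHz.
231.8 kHz mod fs = 21.4 kHz.
21.4 kHz ≤ fs/2 = 26.3 kHz, appears at 21.4 kHz.
126.4 kHz mod fs = 21.2 kHz.
21.2 kHz ≤ fs/2 = 26.3 kHz, appears at 21.2 kHz.
196.6 kHz mod fs = 38.8 kHz.
38.8 kHz > fs/2 = 26.3 kHz, folds to fs − 38.8 kHz = 13.8 kHz.
145.2 kHz mod fs = 40 kHz.
40 kHz > fs/2 = 26.3 kHz, folds to fs − 40 kHz = 12.6 kHz.
Distinct values: {12.6 kHz, 13.8 kHz, 21.2 kHz, 21.4 kHz}.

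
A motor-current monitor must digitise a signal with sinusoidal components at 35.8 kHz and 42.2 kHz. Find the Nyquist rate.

Highest-frequency component: 42.2 kHz.
Nyquist rate = 2 × 42.2 kHz = 84.4 kHz.

84.4 kHz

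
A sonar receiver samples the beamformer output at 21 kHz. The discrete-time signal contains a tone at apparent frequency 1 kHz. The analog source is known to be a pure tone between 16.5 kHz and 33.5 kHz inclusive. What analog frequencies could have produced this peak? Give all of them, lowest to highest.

Frequencies that alias to 1 kHz are k·fs ± 1 kHz for integer k ≥ 0.
k=0: 1 kHz.
k=1: 20 kHz, 22 kHz.
k=2: 41 kHz, 43 kHz.
Within [16.5 kHz, 33.5 kHz]: 20 kHz, 22 kHz.

20 kHz, 22 kHz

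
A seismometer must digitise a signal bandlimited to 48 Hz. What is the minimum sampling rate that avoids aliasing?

Nyquist rate = 2 × 48 Hz = 96 Hz.

96 Hz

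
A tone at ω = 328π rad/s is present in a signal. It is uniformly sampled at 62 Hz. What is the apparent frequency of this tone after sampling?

22 Hz

ω = 328π rad/s → f = ω/(2π) = 164 Hz.
164 Hz mod fs = 40 Hz.
40 Hz > fs/2 = 31 Hz, folds to fs − 40 Hz = 22 Hz.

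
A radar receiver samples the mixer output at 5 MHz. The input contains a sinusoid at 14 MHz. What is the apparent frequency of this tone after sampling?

14 MHz mod fs = 4 MHz.
4 MHz > fs/2 = 2.5 MHz, folds to fs − 4 MHz = 1 MHz.

1 MHz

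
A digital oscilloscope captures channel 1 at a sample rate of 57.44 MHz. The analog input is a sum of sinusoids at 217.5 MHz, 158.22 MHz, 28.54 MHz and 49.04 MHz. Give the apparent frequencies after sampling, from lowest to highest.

fs/2 = 28.72 MHz.
217.5 MHz mod fs = 45.18 MHz.
45.18 MHz > fs/2 = 28.72 MHz, folds to fs − 45.18 MHz = 12.26 MHz.
158.22 MHz mod fs = 43.34 MHz.
43.34 MHz > fs/2 = 28.72 MHz, folds to fs − 43.34 MHz = 14.1 MHz.
28.54 MHz ≤ fs/2 = 28.72 MHz, passes unchanged.
49.04 MHz > fs/2 = 28.72 MHz, folds to fs − 49.04 MHz = 8.4 MHz.
Distinct values: {8.4 MHz, 12.26 MHz, 14.1 MHz, 28.54 MHz}.

8.4 MHz, 12.26 MHz, 14.1 MHz, 28.54 MHz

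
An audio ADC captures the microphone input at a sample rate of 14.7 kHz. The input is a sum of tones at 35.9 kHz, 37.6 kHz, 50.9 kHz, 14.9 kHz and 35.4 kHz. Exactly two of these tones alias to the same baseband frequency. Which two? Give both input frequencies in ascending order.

fs/2 = 7.35 kHz.
35.9 kHz mod fs = 6.5 kHz.
6.5 kHz ≤ fs/2 = 7.35 kHz, appears at 6.5 kHz.
37.6 kHz mod fs = 8.2 kHz.
8.2 kHz > fs/2 = 7.35 kHz, folds to fs − 8.2 kHz = 6.5 kHz.
50.9 kHz mod fs = 6.8 kHz.
6.8 kHz ≤ fs/2 = 7.35 kHz, appears at 6.8 kHz.
14.9 kHz mod fs = 0.2 kHz.
0.2 kHz ≤ fs/2 = 7.35 kHz, appears at 0.2 kHz.
35.4 kHz mod fs = 6 kHz.
6 kHz ≤ fs/2 = 7.35 kHz, appears at 6 kHz.
35.9 kHz and 37.6 kHz both map to 6.5 kHz.

35.9 kHz, 37.6 kHz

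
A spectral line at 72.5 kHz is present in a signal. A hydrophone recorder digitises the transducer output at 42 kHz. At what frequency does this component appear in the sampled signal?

11.5 kHz

72.5 kHz mod fs = 30.5 kHz.
30.5 kHz > fs/2 = 21 kHz, folds to fs − 30.5 kHz = 11.5 kHz.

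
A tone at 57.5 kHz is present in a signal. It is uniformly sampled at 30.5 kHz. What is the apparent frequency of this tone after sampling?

57.5 kHz mod fs = 27 kHz.
27 kHz > fs/2 = 15.25 kHz, folds to fs − 27 kHz = 3.5 kHz.

3.5 kHz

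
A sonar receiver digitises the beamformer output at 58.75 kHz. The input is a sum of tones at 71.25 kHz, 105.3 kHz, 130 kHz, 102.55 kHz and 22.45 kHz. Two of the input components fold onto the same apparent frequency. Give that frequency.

12.5 kHz

fs/2 = 29.375 kHz.
71.25 kHz mod fs = 12.5 kHz.
12.5 kHz ≤ fs/2 = 29.375 kHz, appears at 12.5 kHz.
105.3 kHz mod fs = 46.55 kHz.
46.55 kHz > fs/2 = 29.375 kHz, folds to fs − 46.55 kHz = 12.2 kHz.
130 kHz mod fs = 12.5 kHz.
12.5 kHz ≤ fs/2 = 29.375 kHz, appears at 12.5 kHz.
102.55 kHz mod fs = 43.8 kHz.
43.8 kHz > fs/2 = 29.375 kHz, folds to fs − 43.8 kHz = 14.95 kHz.
22.45 kHz ≤ fs/2 = 29.375 kHz, passes unchanged.
71.25 kHz and 130 kHz both map to 12.5 kHz.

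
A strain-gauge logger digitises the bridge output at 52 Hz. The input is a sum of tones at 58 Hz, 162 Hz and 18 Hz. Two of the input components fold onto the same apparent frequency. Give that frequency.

6 Hz

fs/2 = 26 Hz.
58 Hz mod fs = 6 Hz.
6 Hz ≤ fs/2 = 26 Hz, appears at 6 Hz.
162 Hz mod fs = 6 Hz.
6 Hz ≤ fs/2 = 26 Hz, appears at 6 Hz.
18 Hz ≤ fs/2 = 26 Hz, passes unchanged.
58 Hz and 162 Hz both map to 6 Hz.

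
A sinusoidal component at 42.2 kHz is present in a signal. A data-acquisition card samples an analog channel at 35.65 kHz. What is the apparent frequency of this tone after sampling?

42.2 kHz mod fs = 6.55 kHz.
6.55 kHz ≤ fs/2 = 17.825 kHz, appears at 6.55 kHz.

6.55 kHz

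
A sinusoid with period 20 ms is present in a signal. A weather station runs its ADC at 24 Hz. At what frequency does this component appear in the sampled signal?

T = 20 ms → f = 1/T = 50 Hz.
50 Hz mod fs = 2 Hz.
2 Hz ≤ fs/2 = 12 Hz, appears at 2 Hz.

2 Hz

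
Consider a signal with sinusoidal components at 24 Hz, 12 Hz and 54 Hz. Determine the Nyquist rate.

108 Hz

Highest-frequency component: 54 Hz.
Nyquist rate = 2 × 54 Hz = 108 Hz.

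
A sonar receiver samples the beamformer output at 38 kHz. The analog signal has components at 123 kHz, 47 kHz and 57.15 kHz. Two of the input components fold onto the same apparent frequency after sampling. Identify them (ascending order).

fs/2 = 19 kHz.
123 kHz mod fs = 9 kHz.
9 kHz ≤ fs/2 = 19 kHz, appears at 9 kHz.
47 kHz mod fs = 9 kHz.
9 kHz ≤ fs/2 = 19 kHz, appears at 9 kHz.
57.15 kHz mod fs = 19.15 kHz.
19.15 kHz > fs/2 = 19 kHz, folds to fs − 19.15 kHz = 18.85 kHz.
47 kHz and 123 kHz both map to 9 kHz.

47 kHz, 123 kHz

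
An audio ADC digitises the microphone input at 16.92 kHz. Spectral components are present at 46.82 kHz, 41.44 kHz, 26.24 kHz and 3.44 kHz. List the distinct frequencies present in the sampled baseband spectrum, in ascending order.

3.44 kHz, 3.94 kHz, 7.6 kHz

fs/2 = 8.46 kHz.
46.82 kHz mod fs = 12.98 kHz.
12.98 kHz > fs/2 = 8.46 kHz, folds to fs − 12.98 kHz = 3.94 kHz.
41.44 kHz mod fs = 7.6 kHz.
7.6 kHz ≤ fs/2 = 8.46 kHz, appears at 7.6 kHz.
26.24 kHz mod fs = 9.32 kHz.
9.32 kHz > fs/2 = 8.46 kHz, folds to fs − 9.32 kHz = 7.6 kHz.
3.44 kHz ≤ fs/2 = 8.46 kHz, passes unchanged.
Distinct values: {3.44 kHz, 3.94 kHz, 7.6 kHz}.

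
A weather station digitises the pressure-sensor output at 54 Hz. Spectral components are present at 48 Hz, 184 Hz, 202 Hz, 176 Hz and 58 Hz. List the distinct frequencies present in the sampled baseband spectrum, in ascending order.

4 Hz, 6 Hz, 14 Hz, 22 Hz

fs/2 = 27 Hz.
48 Hz > fs/2 = 27 Hz, folds to fs − 48 Hz = 6 Hz.
184 Hz mod fs = 22 Hz.
22 Hz ≤ fs/2 = 27 Hz, appears at 22 Hz.
202 Hz mod fs = 40 Hz.
40 Hz > fs/2 = 27 Hz, folds to fs − 40 Hz = 14 Hz.
176 Hz mod fs = 14 Hz.
14 Hz ≤ fs/2 = 27 Hz, appears at 14 Hz.
58 Hz mod fs = 4 Hz.
4 Hz ≤ fs/2 = 27 Hz, appears at 4 Hz.
Distinct values: {4 Hz, 6 Hz, 14 Hz, 22 Hz}.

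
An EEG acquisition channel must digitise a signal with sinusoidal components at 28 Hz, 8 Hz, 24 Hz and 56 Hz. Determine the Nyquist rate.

Highest-frequency component: 56 Hz.
Nyquist rate = 2 × 56 Hz = 112 Hz.

112 Hz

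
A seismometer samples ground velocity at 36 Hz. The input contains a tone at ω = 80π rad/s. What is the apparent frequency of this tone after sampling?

4 Hz

ω = 80π rad/s → f = ω/(2π) = 40 Hz.
40 Hz mod fs = 4 Hz.
4 Hz ≤ fs/2 = 18 Hz, appears at 4 Hz.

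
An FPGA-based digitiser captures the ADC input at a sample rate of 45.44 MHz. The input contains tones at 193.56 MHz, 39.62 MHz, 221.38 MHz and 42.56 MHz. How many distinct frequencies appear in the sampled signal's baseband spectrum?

3

fs/2 = 22.72 MHz.
193.56 MHz mod fs = 11.8 MHz.
11.8 MHz ≤ fs/2 = 22.72 MHz, appears at 11.8 MHz.
39.62 MHz > fs/2 = 22.72 MHz, folds to fs − 39.62 MHz = 5.82 MHz.
221.38 MHz mod fs = 39.62 MHz.
39.62 MHz > fs/2 = 22.72 MHz, folds to fs − 39.62 MHz = 5.82 MHz.
42.56 MHz > fs/2 = 22.72 MHz, folds to fs − 42.56 MHz = 2.88 MHz.
Distinct values: {2.88 MHz, 5.82 MHz, 11.8 MHz} → 3.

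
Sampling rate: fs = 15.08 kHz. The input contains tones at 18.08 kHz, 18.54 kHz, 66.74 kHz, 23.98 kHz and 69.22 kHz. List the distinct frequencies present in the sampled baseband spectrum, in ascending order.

fs/2 = 7.54 kHz.
18.08 kHz mod fs = 3 kHz.
3 kHz ≤ fs/2 = 7.54 kHz, appears at 3 kHz.
18.54 kHz mod fs = 3.46 kHz.
3.46 kHz ≤ fs/2 = 7.54 kHz, appears at 3.46 kHz.
66.74 kHz mod fs = 6.42 kHz.
6.42 kHz ≤ fs/2 = 7.54 kHz, appears at 6.42 kHz.
23.98 kHz mod fs = 8.9 kHz.
8.9 kHz > fs/2 = 7.54 kHz, folds to fs − 8.9 kHz = 6.18 kHz.
69.22 kHz mod fs = 8.9 kHz.
8.9 kHz > fs/2 = 7.54 kHz, folds to fs − 8.9 kHz = 6.18 kHz.
Distinct values: {3 kHz, 3.46 kHz, 6.18 kHz, 6.42 kHz}.

3 kHz, 3.46 kHz, 6.18 kHz, 6.42 kHz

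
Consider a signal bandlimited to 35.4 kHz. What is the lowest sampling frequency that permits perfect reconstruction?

Nyquist rate = 2 × 35.4 kHz = 70.8 kHz.

70.8 kHz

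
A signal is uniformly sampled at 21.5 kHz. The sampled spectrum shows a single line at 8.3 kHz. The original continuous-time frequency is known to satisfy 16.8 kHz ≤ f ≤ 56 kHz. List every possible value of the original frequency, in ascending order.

Frequencies that alias to 8.3 kHz are k·fs ± 8.3 kHz for integer k ≥ 0.
k=0: 8.3 kHz.
k=1: 13.2 kHz, 29.8 kHz.
k=2: 34.7 kHz, 51.3 kHz.
k=3: 56.2 kHz, 72.8 kHz.
Within [16.8 kHz, 56 kHz]: 29.8 kHz, 34.7 kHz, 51.3 kHz.

29.8 kHz, 34.7 kHz, 51.3 kHz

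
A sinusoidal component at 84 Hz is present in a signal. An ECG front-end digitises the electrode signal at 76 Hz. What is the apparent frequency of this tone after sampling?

84 Hz mod fs = 8 Hz.
8 Hz ≤ fs/2 = 38 Hz, appears at 8 Hz.

8 Hz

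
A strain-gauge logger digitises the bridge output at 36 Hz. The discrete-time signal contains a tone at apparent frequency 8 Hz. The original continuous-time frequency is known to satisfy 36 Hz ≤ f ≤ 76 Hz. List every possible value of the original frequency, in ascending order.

Frequencies that alias to 8 Hz are k·fs ± 8 Hz for integer k ≥ 0.
k=0: 8 Hz.
k=1: 28 Hz, 44 Hz.
k=2: 64 Hz, 80 Hz.
k=3: 100 Hz, 116 Hz.
Within [36 Hz, 76 Hz]: 44 Hz, 64 Hz.

44 Hz, 64 Hz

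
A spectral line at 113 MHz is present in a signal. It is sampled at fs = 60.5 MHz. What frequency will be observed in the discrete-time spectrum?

8 MHz

113 MHz mod fs = 52.5 MHz.
52.5 MHz > fs/2 = 30.25 MHz, folds to fs − 52.5 MHz = 8 MHz.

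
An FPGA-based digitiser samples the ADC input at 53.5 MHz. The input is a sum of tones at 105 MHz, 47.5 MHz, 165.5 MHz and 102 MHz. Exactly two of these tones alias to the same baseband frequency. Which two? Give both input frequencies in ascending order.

fs/2 = 26.75 MHz.
105 MHz mod fs = 51.5 MHz.
51.5 MHz > fs/2 = 26.75 MHz, folds to fs − 51.5 MHz = 2 MHz.
47.5 MHz > fs/2 = 26.75 MHz, folds to fs − 47.5 MHz = 6 MHz.
165.5 MHz mod fs = 5 MHz.
5 MHz ≤ fs/2 = 26.75 MHz, appears at 5 MHz.
102 MHz mod fs = 48.5 MHz.
48.5 MHz > fs/2 = 26.75 MHz, folds to fs − 48.5 MHz = 5 MHz.
102 MHz and 165.5 MHz both map to 5 MHz.

102 MHz, 165.5 MHz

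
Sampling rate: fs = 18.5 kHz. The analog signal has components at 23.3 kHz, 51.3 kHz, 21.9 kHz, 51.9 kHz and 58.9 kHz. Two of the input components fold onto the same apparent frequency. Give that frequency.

3.4 kHz

fs/2 = 9.25 kHz.
23.3 kHz mod fs = 4.8 kHz.
4.8 kHz ≤ fs/2 = 9.25 kHz, appears at 4.8 kHz.
51.3 kHz mod fs = 14.3 kHz.
14.3 kHz > fs/2 = 9.25 kHz, folds to fs − 14.3 kHz = 4.2 kHz.
21.9 kHz mod fs = 3.4 kHz.
3.4 kHz ≤ fs/2 = 9.25 kHz, appears at 3.4 kHz.
51.9 kHz mod fs = 14.9 kHz.
14.9 kHz > fs/2 = 9.25 kHz, folds to fs − 14.9 kHz = 3.6 kHz.
58.9 kHz mod fs = 3.4 kHz.
3.4 kHz ≤ fs/2 = 9.25 kHz, appears at 3.4 kHz.
21.9 kHz and 58.9 kHz both map to 3.4 kHz.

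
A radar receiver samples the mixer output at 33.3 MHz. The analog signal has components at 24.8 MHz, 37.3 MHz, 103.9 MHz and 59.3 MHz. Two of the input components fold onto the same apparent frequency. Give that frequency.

4 MHz

fs/2 = 16.65 MHz.
24.8 MHz > fs/2 = 16.65 MHz, folds to fs − 24.8 MHz = 8.5 MHz.
37.3 MHz mod fs = 4 MHz.
4 MHz ≤ fs/2 = 16.65 MHz, appears at 4 MHz.
103.9 MHz mod fs = 4 MHz.
4 MHz ≤ fs/2 = 16.65 MHz, appears at 4 MHz.
59.3 MHz mod fs = 26 MHz.
26 MHz > fs/2 = 16.65 MHz, folds to fs − 26 MHz = 7.3 MHz.
37.3 MHz and 103.9 MHz both map to 4 MHz.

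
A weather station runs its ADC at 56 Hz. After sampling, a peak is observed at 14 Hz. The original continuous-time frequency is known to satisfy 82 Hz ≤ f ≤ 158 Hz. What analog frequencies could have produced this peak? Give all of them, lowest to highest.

98 Hz, 126 Hz, 154 Hz

Frequencies that alias to 14 Hz are k·fs ± 14 Hz for integer k ≥ 0.
k=0: 14 Hz.
k=1: 42 Hz, 70 Hz.
k=2: 98 Hz, 126 Hz.
k=3: 154 Hz, 182 Hz.
k=4: 210 Hz, 238 Hz.
Within [82 Hz, 158 Hz]: 98 Hz, 126 Hz, 154 Hz.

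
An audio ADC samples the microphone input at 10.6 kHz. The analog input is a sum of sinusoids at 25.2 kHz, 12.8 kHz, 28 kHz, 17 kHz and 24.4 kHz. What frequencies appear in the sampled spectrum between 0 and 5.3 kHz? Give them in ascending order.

2.2 kHz, 3.2 kHz, 3.8 kHz, 4 kHz, 4.2 kHz

fs/2 = 5.3 kHz.
25.2 kHz mod fs = 4 kHz.
4 kHz ≤ fs/2 = 5.3 kHz, appears at 4 kHz.
12.8 kHz mod fs = 2.2 kHz.
2.2 kHz ≤ fs/2 = 5.3 kHz, appears at 2.2 kHz.
28 kHz mod fs = 6.8 kHz.
6.8 kHz > fs/2 = 5.3 kHz, folds to fs − 6.8 kHz = 3.8 kHz.
17 kHz mod fs = 6.4 kHz.
6.4 kHz > fs/2 = 5.3 kHz, folds to fs − 6.4 kHz = 4.2 kHz.
24.4 kHz mod fs = 3.2 kHz.
3.2 kHz ≤ fs/2 = 5.3 kHz, appears at 3.2 kHz.
Distinct values: {2.2 kHz, 3.2 kHz, 3.8 kHz, 4 kHz, 4.2 kHz}.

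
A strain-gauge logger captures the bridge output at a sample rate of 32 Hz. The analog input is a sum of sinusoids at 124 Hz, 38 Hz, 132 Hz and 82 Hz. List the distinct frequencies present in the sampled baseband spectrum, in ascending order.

fs/2 = 16 Hz.
124 Hz mod fs = 28 Hz.
28 Hz > fs/2 = 16 Hz, folds to fs − 28 Hz = 4 Hz.
38 Hz mod fs = 6 Hz.
6 Hz ≤ fs/2 = 16 Hz, appears at 6 Hz.
132 Hz mod fs = 4 Hz.
4 Hz ≤ fs/2 = 16 Hz, appears at 4 Hz.
82 Hz mod fs = 18 Hz.
18 Hz > fs/2 = 16 Hz, folds to fs − 18 Hz = 14 Hz.
Distinct values: {4 Hz, 6 Hz, 14 Hz}.

4 Hz, 6 Hz, 14 Hz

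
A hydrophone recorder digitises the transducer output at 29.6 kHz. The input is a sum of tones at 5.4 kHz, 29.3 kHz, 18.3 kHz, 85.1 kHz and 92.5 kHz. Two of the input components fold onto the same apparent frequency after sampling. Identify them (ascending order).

85.1 kHz, 92.5 kHz

fs/2 = 14.8 kHz.
5.4 kHz ≤ fs/2 = 14.8 kHz, passes unchanged.
29.3 kHz > fs/2 = 14.8 kHz, folds to fs − 29.3 kHz = 0.3 kHz.
18.3 kHz > fs/2 = 14.8 kHz, folds to fs − 18.3 kHz = 11.3 kHz.
85.1 kHz mod fs = 25.9 kHz.
25.9 kHz > fs/2 = 14.8 kHz, folds to fs − 25.9 kHz = 3.7 kHz.
92.5 kHz mod fs = 3.7 kHz.
3.7 kHz ≤ fs/2 = 14.8 kHz, appears at 3.7 kHz.
85.1 kHz and 92.5 kHz both map to 3.7 kHz.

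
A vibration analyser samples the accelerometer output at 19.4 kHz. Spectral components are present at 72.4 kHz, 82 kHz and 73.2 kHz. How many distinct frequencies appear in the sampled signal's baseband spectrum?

fs/2 = 9.7 kHz.
72.4 kHz mod fs = 14.2 kHz.
14.2 kHz > fs/2 = 9.7 kHz, folds to fs − 14.2 kHz = 5.2 kHz.
82 kHz mod fs = 4.4 kHz.
4.4 kHz ≤ fs/2 = 9.7 kHz, appears at 4.4 kHz.
73.2 kHz mod fs = 15 kHz.
15 kHz > fs/2 = 9.7 kHz, folds to fs − 15 kHz = 4.4 kHz.
Distinct values: {4.4 kHz, 5.2 kHz} → 2.

2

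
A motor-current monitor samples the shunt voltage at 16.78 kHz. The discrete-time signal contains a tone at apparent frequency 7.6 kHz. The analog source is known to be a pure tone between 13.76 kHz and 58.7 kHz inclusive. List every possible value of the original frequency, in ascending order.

24.38 kHz, 25.96 kHz, 41.16 kHz, 42.74 kHz, 57.94 kHz

Frequencies that alias to 7.6 kHz are k·fs ± 7.6 kHz for integer k ≥ 0.
k=0: 7.6 kHz.
k=1: 9.18 kHz, 24.38 kHz.
k=2: 25.96 kHz, 41.16 kHz.
k=3: 42.74 kHz, 57.94 kHz.
k=4: 59.52 kHz, 74.72 kHz.
Within [13.76 kHz, 58.7 kHz]: 24.38 kHz, 25.96 kHz, 41.16 kHz, 42.74 kHz, 57.94 kHz.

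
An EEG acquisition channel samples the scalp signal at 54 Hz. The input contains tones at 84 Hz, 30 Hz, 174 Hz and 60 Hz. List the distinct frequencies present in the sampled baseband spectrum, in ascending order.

fs/2 = 27 Hz.
84 Hz mod fs = 30 Hz.
30 Hz > fs/2 = 27 Hz, folds to fs − 30 Hz = 24 Hz.
30 Hz > fs/2 = 27 Hz, folds to fs − 30 Hz = 24 Hz.
174 Hz mod fs = 12 Hz.
12 Hz ≤ fs/2 = 27 Hz, appears at 12 Hz.
60 Hz mod fs = 6 Hz.
6 Hz ≤ fs/2 = 27 Hz, appears at 6 Hz.
Distinct values: {6 Hz, 12 Hz, 24 Hz}.

6 Hz, 12 Hz, 24 Hz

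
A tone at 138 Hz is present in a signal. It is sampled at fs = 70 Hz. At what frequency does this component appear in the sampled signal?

138 Hz mod fs = 68 Hz.
68 Hz > fs/2 = 35 Hz, folds to fs − 68 Hz = 2 Hz.

2 Hz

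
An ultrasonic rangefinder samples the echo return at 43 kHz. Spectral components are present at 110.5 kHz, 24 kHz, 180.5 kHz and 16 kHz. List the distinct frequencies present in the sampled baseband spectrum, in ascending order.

fs/2 = 21.5 kHz.
110.5 kHz mod fs = 24.5 kHz.
24.5 kHz > fs/2 = 21.5 kHz, folds to fs − 24.5 kHz = 18.5 kHz.
24 kHz > fs/2 = 21.5 kHz, folds to fs − 24 kHz = 19 kHz.
180.5 kHz mod fs = 8.5 kHz.
8.5 kHz ≤ fs/2 = 21.5 kHz, appears at 8.5 kHz.
16 kHz ≤ fs/2 = 21.5 kHz, passes unchanged.
Distinct values: {8.5 kHz, 16 kHz, 18.5 kHz, 19 kHz}.

8.5 kHz, 16 kHz, 18.5 kHz, 19 kHz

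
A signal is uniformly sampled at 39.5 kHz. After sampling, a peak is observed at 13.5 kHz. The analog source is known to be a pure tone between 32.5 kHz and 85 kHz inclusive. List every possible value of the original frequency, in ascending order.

Frequencies that alias to 13.5 kHz are k·fs ± 13.5 kHz for integer k ≥ 0.
k=0: 13.5 kHz.
k=1: 26 kHz, 53 kHz.
k=2: 65.5 kHz, 92.5 kHz.
k=3: 105 kHz, 132 kHz.
Within [32.5 kHz, 85 kHz]: 53 kHz, 65.5 kHz.

53 kHz, 65.5 kHz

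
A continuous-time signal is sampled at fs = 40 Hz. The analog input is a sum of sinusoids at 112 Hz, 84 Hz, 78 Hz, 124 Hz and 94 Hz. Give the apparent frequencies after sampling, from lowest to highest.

fs/2 = 20 Hz.
112 Hz mod fs = 32 Hz.
32 Hz > fs/2 = 20 Hz, folds to fs − 32 Hz = 8 Hz.
84 Hz mod fs = 4 Hz.
4 Hz ≤ fs/2 = 20 Hz, appears at 4 Hz.
78 Hz mod fs = 38 Hz.
38 Hz > fs/2 = 20 Hz, folds to fs − 38 Hz = 2 Hz.
124 Hz mod fs = 4 Hz.
4 Hz ≤ fs/2 = 20 Hz, appears at 4 Hz.
94 Hz mod fs = 14 Hz.
14 Hz ≤ fs/2 = 20 Hz, appears at 14 Hz.
Distinct values: {2 Hz, 4 Hz, 8 Hz, 14 Hz}.

2 Hz, 4 Hz, 8 Hz, 14 Hz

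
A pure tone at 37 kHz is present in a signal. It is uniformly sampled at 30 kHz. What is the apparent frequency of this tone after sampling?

7 kHz

37 kHz mod fs = 7 kHz.
7 kHz ≤ fs/2 = 15 kHz, appears at 7 kHz.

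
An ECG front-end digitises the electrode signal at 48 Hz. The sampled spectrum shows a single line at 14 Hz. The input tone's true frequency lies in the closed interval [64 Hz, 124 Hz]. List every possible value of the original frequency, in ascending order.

82 Hz, 110 Hz

Frequencies that alias to 14 Hz are k·fs ± 14 Hz for integer k ≥ 0.
k=0: 14 Hz.
k=1: 34 Hz, 62 Hz.
k=2: 82 Hz, 110 Hz.
k=3: 130 Hz, 158 Hz.
Within [64 Hz, 124 Hz]: 82 Hz, 110 Hz.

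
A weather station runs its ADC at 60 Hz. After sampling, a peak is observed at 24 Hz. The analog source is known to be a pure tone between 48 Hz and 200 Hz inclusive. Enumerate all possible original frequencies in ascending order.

Frequencies that alias to 24 Hz are k·fs ± 24 Hz for integer k ≥ 0.
k=0: 24 Hz.
k=1: 36 Hz, 84 Hz.
k=2: 96 Hz, 144 Hz.
k=3: 156 Hz, 204 Hz.
k=4: 216 Hz, 264 Hz.
Within [48 Hz, 200 Hz]: 84 Hz, 96 Hz, 144 Hz, 156 Hz.

84 Hz, 96 Hz, 144 Hz, 156 Hz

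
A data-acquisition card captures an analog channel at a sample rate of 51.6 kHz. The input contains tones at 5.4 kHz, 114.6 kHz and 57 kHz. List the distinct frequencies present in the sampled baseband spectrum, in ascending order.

5.4 kHz, 11.4 kHz

fs/2 = 25.8 kHz.
5.4 kHz ≤ fs/2 = 25.8 kHz, passes unchanged.
114.6 kHz mod fs = 11.4 kHz.
11.4 kHz ≤ fs/2 = 25.8 kHz, appears at 11.4 kHz.
57 kHz mod fs = 5.4 kHz.
5.4 kHz ≤ fs/2 = 25.8 kHz, appears at 5.4 kHz.
Distinct values: {5.4 kHz, 11.4 kHz}.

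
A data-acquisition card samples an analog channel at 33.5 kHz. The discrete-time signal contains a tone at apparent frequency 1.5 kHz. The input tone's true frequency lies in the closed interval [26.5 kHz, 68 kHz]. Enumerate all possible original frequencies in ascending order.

32 kHz, 35 kHz, 65.5 kHz

Frequencies that alias to 1.5 kHz are k·fs ± 1.5 kHz for integer k ≥ 0.
k=0: 1.5 kHz.
k=1: 32 kHz, 35 kHz.
k=2: 65.5 kHz, 68.5 kHz.
k=3: 99 kHz, 102 kHz.
Within [26.5 kHz, 68 kHz]: 32 kHz, 35 kHz, 65.5 kHz.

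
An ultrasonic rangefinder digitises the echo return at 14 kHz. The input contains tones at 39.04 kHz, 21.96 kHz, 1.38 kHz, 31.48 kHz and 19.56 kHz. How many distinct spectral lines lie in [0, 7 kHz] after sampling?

5

fs/2 = 7 kHz.
39.04 kHz mod fs = 11.04 kHz.
11.04 kHz > fs/2 = 7 kHz, folds to fs − 11.04 kHz = 2.96 kHz.
21.96 kHz mod fs = 7.96 kHz.
7.96 kHz > fs/2 = 7 kHz, folds to fs − 7.96 kHz = 6.04 kHz.
1.38 kHz ≤ fs/2 = 7 kHz, passes unchanged.
31.48 kHz mod fs = 3.48 kHz.
3.48 kHz ≤ fs/2 = 7 kHz, appears at 3.48 kHz.
19.56 kHz mod fs = 5.56 kHz.
5.56 kHz ≤ fs/2 = 7 kHz, appears at 5.56 kHz.
Distinct values: {1.38 kHz, 2.96 kHz, 3.48 kHz, 5.56 kHz, 6.04 kHz} → 5.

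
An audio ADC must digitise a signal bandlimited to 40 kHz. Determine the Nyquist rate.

80 kHz

Nyquist rate = 2 × 40 kHz = 80 kHz.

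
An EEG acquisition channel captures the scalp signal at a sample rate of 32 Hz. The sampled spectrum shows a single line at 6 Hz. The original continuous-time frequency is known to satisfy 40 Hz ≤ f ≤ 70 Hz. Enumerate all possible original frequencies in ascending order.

Frequencies that alias to 6 Hz are k·fs ± 6 Hz for integer k ≥ 0.
k=0: 6 Hz.
k=1: 26 Hz, 38 Hz.
k=2: 58 Hz, 70 Hz.
k=3: 90 Hz, 102 Hz.
Within [40 Hz, 70 Hz]: 58 Hz, 70 Hz.

58 Hz, 70 Hz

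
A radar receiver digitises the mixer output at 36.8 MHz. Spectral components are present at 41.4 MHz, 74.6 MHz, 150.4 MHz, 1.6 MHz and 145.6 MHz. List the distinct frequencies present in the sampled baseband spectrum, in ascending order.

1 MHz, 1.6 MHz, 3.2 MHz, 4.6 MHz

fs/2 = 18.4 MHz.
41.4 MHz mod fs = 4.6 MHz.
4.6 MHz ≤ fs/2 = 18.4 MHz, appears at 4.6 MHz.
74.6 MHz mod fs = 1 MHz.
1 MHz ≤ fs/2 = 18.4 MHz, appears at 1 MHz.
150.4 MHz mod fs = 3.2 MHz.
3.2 MHz ≤ fs/2 = 18.4 MHz, appears at 3.2 MHz.
1.6 MHz ≤ fs/2 = 18.4 MHz, passes unchanged.
145.6 MHz mod fs = 35.2 MHz.
35.2 MHz > fs/2 = 18.4 MHz, folds to fs − 35.2 MHz = 1.6 MHz.
Distinct values: {1 MHz, 1.6 MHz, 3.2 MHz, 4.6 MHz}.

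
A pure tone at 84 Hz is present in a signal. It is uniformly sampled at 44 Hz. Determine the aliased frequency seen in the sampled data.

84 Hz mod fs = 40 Hz.
40 Hz > fs/2 = 22 Hz, folds to fs − 40 Hz = 4 Hz.

4 Hz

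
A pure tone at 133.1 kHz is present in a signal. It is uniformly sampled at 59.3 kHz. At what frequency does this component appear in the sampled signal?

133.1 kHz mod fs = 14.5 kHz.
14.5 kHz ≤ fs/2 = 29.65 kHz, appears at 14.5 kHz.

14.5 kHz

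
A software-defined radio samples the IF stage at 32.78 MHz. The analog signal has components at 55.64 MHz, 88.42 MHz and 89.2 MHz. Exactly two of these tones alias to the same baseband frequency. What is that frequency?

fs/2 = 16.39 MHz.
55.64 MHz mod fs = 22.86 MHz.
22.86 MHz > fs/2 = 16.39 MHz, folds to fs − 22.86 MHz = 9.92 MHz.
88.42 MHz mod fs = 22.86 MHz.
22.86 MHz > fs/2 = 16.39 MHz, folds to fs − 22.86 MHz = 9.92 MHz.
89.2 MHz mod fs = 23.64 MHz.
23.64 MHz > fs/2 = 16.39 MHz, folds to fs − 23.64 MHz = 9.14 MHz.
55.64 MHz and 88.42 MHz both map to 9.92 MHz.

9.92 MHz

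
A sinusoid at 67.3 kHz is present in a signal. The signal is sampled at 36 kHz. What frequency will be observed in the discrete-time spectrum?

4.7 kHz

67.3 kHz mod fs = 31.3 kHz.
31.3 kHz > fs/2 = 18 kHz, folds to fs − 31.3 kHz = 4.7 kHz.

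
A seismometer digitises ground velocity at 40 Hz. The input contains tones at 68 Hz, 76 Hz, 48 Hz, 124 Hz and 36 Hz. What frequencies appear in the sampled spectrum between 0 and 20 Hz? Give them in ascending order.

4 Hz, 8 Hz, 12 Hz

fs/2 = 20 Hz.
68 Hz mod fs = 28 Hz.
28 Hz > fs/2 = 20 Hz, folds to fs − 28 Hz = 12 Hz.
76 Hz mod fs = 36 Hz.
36 Hz > fs/2 = 20 Hz, folds to fs − 36 Hz = 4 Hz.
48 Hz mod fs = 8 Hz.
8 Hz ≤ fs/2 = 20 Hz, appears at 8 Hz.
124 Hz mod fs = 4 Hz.
4 Hz ≤ fs/2 = 20 Hz, appears at 4 Hz.
36 Hz > fs/2 = 20 Hz, folds to fs − 36 Hz = 4 Hz.
Distinct values: {4 Hz, 8 Hz, 12 Hz}.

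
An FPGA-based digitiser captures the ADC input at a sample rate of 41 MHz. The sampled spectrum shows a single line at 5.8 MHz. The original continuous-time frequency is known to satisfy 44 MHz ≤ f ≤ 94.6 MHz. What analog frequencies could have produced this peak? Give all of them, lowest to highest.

Frequencies that alias to 5.8 MHz are k·fs ± 5.8 MHz for integer k ≥ 0.
k=0: 5.8 MHz.
k=1: 35.2 MHz, 46.8 MHz.
k=2: 76.2 MHz, 87.8 MHz.
k=3: 117.2 MHz, 128.8 MHz.
Within [44 MHz, 94.6 MHz]: 46.8 MHz, 76.2 MHz, 87.8 MHz.

46.8 MHz, 76.2 MHz, 87.8 MHz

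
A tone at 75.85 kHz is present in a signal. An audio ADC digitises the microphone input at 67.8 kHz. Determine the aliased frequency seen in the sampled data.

75.85 kHz mod fs = 8.05 kHz.
8.05 kHz ≤ fs/2 = 33.9 kHz, appears at 8.05 kHz.

8.05 kHz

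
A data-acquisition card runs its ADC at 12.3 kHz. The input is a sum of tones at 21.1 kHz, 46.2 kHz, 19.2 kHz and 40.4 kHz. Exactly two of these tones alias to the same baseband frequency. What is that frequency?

fs/2 = 6.15 kHz.
21.1 kHz mod fs = 8.8 kHz.
8.8 kHz > fs/2 = 6.15 kHz, folds to fs − 8.8 kHz = 3.5 kHz.
46.2 kHz mod fs = 9.3 kHz.
9.3 kHz > fs/2 = 6.15 kHz, folds to fs − 9.3 kHz = 3 kHz.
19.2 kHz mod fs = 6.9 kHz.
6.9 kHz > fs/2 = 6.15 kHz, folds to fs − 6.9 kHz = 5.4 kHz.
40.4 kHz mod fs = 3.5 kHz.
3.5 kHz ≤ fs/2 = 6.15 kHz, appears at 3.5 kHz.
21.1 kHz and 40.4 kHz both map to 3.5 kHz.

3.5 kHz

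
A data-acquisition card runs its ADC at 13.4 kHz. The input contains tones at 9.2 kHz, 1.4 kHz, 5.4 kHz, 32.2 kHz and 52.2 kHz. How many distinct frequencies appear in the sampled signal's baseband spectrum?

3

fs/2 = 6.7 kHz.
9.2 kHz > fs/2 = 6.7 kHz, folds to fs − 9.2 kHz = 4.2 kHz.
1.4 kHz ≤ fs/2 = 6.7 kHz, passes unchanged.
5.4 kHz ≤ fs/2 = 6.7 kHz, passes unchanged.
32.2 kHz mod fs = 5.4 kHz.
5.4 kHz ≤ fs/2 = 6.7 kHz, appears at 5.4 kHz.
52.2 kHz mod fs = 12 kHz.
12 kHz > fs/2 = 6.7 kHz, folds to fs − 12 kHz = 1.4 kHz.
Distinct values: {1.4 kHz, 4.2 kHz, 5.4 kHz} → 3.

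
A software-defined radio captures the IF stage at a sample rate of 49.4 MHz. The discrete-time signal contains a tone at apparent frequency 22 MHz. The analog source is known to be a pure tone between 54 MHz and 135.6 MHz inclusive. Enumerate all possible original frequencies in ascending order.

71.4 MHz, 76.8 MHz, 120.8 MHz, 126.2 MHz

Frequencies that alias to 22 MHz are k·fs ± 22 MHz for integer k ≥ 0.
k=0: 22 MHz.
k=1: 27.4 MHz, 71.4 MHz.
k=2: 76.8 MHz, 120.8 MHz.
k=3: 126.2 MHz, 170.2 MHz.
k=4: 175.6 MHz, 219.6 MHz.
Within [54 MHz, 135.6 MHz]: 71.4 MHz, 76.8 MHz, 120.8 MHz, 126.2 MHz.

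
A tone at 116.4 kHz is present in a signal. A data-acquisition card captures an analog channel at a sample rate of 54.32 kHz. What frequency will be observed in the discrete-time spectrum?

7.76 kHz

116.4 kHz mod fs = 7.76 kHz.
7.76 kHz ≤ fs/2 = 27.16 kHz, appears at 7.76 kHz.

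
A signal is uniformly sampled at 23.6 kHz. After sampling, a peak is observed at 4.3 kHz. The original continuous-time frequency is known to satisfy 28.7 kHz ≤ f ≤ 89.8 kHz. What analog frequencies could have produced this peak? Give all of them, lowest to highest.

42.9 kHz, 51.5 kHz, 66.5 kHz, 75.1 kHz

Frequencies that alias to 4.3 kHz are k·fs ± 4.3 kHz for integer k ≥ 0.
k=0: 4.3 kHz.
k=1: 19.3 kHz, 27.9 kHz.
k=2: 42.9 kHz, 51.5 kHz.
k=3: 66.5 kHz, 75.1 kHz.
k=4: 90.1 kHz, 98.7 kHz.
Within [28.7 kHz, 89.8 kHz]: 42.9 kHz, 51.5 kHz, 66.5 kHz, 75.1 kHz.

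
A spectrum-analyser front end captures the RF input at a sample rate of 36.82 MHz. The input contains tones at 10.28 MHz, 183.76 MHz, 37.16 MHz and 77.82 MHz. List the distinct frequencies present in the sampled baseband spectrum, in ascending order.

0.34 MHz, 4.18 MHz, 10.28 MHz

fs/2 = 18.41 MHz.
10.28 MHz ≤ fs/2 = 18.41 MHz, passes unchanged.
183.76 MHz mod fs = 36.48 MHz.
36.48 MHz > fs/2 = 18.41 MHz, folds to fs − 36.48 MHz = 0.34 MHz.
37.16 MHz mod fs = 0.34 MHz.
0.34 MHz ≤ fs/2 = 18.41 MHz, appears at 0.34 MHz.
77.82 MHz mod fs = 4.18 MHz.
4.18 MHz ≤ fs/2 = 18.41 MHz, appears at 4.18 MHz.
Distinct values: {0.34 MHz, 4.18 MHz, 10.28 MHz}.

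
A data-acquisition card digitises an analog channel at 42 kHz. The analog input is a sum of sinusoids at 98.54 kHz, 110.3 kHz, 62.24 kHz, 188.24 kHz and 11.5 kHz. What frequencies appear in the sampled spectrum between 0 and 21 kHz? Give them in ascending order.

11.5 kHz, 14.54 kHz, 15.7 kHz, 20.24 kHz

fs/2 = 21 kHz.
98.54 kHz mod fs = 14.54 kHz.
14.54 kHz ≤ fs/2 = 21 kHz, appears at 14.54 kHz.
110.3 kHz mod fs = 26.3 kHz.
26.3 kHz > fs/2 = 21 kHz, folds to fs − 26.3 kHz = 15.7 kHz.
62.24 kHz mod fs = 20.24 kHz.
20.24 kHz ≤ fs/2 = 21 kHz, appears at 20.24 kHz.
188.24 kHz mod fs = 20.24 kHz.
20.24 kHz ≤ fs/2 = 21 kHz, appears at 20.24 kHz.
11.5 kHz ≤ fs/2 = 21 kHz, passes unchanged.
Distinct values: {11.5 kHz, 14.54 kHz, 15.7 kHz, 20.24 kHz}.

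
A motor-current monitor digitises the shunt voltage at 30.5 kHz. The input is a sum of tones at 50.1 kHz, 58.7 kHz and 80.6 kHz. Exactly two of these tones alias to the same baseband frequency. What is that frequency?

10.9 kHz

fs/2 = 15.25 kHz.
50.1 kHz mod fs = 19.6 kHz.
19.6 kHz > fs/2 = 15.25 kHz, folds to fs − 19.6 kHz = 10.9 kHz.
58.7 kHz mod fs = 28.2 kHz.
28.2 kHz > fs/2 = 15.25 kHz, folds to fs − 28.2 kHz = 2.3 kHz.
80.6 kHz mod fs = 19.6 kHz.
19.6 kHz > fs/2 = 15.25 kHz, folds to fs − 19.6 kHz = 10.9 kHz.
50.1 kHz and 80.6 kHz both map to 10.9 kHz.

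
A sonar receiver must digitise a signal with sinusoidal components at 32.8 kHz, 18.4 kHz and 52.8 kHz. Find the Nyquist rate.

105.6 kHz

Highest-frequency component: 52.8 kHz.
Nyquist rate = 2 × 52.8 kHz = 105.6 kHz.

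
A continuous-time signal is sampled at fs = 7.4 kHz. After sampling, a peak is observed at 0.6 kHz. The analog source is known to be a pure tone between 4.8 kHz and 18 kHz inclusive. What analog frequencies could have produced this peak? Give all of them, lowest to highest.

6.8 kHz, 8 kHz, 14.2 kHz, 15.4 kHz

Frequencies that alias to 0.6 kHz are k·fs ± 0.6 kHz for integer k ≥ 0.
k=0: 0.6 kHz.
k=1: 6.8 kHz, 8 kHz.
k=2: 14.2 kHz, 15.4 kHz.
k=3: 21.6 kHz, 22.8 kHz.
Within [4.8 kHz, 18 kHz]: 6.8 kHz, 8 kHz, 14.2 kHz, 15.4 kHz.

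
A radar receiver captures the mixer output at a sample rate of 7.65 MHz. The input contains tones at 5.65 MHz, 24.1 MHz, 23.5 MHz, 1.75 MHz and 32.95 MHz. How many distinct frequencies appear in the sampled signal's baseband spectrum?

5

fs/2 = 3.825 MHz.
5.65 MHz > fs/2 = 3.825 MHz, folds to fs − 5.65 MHz = 2 MHz.
24.1 MHz mod fs = 1.15 MHz.
1.15 MHz ≤ fs/2 = 3.825 MHz, appears at 1.15 MHz.
23.5 MHz mod fs = 0.55 MHz.
0.55 MHz ≤ fs/2 = 3.825 MHz, appears at 0.55 MHz.
1.75 MHz ≤ fs/2 = 3.825 MHz, passes unchanged.
32.95 MHz mod fs = 2.35 MHz.
2.35 MHz ≤ fs/2 = 3.825 MHz, appears at 2.35 MHz.
Distinct values: {0.55 MHz, 1.15 MHz, 1.75 MHz, 2 MHz, 2.35 MHz} → 5.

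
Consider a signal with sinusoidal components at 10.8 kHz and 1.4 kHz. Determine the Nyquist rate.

Highest-frequency component: 10.8 kHz.
Nyquist rate = 2 × 10.8 kHz = 21.6 kHz.

21.6 kHz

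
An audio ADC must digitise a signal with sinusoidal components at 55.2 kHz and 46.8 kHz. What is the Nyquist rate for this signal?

110.4 kHz

Highest-frequency component: 55.2 kHz.
Nyquist rate = 2 × 55.2 kHz = 110.4 kHz.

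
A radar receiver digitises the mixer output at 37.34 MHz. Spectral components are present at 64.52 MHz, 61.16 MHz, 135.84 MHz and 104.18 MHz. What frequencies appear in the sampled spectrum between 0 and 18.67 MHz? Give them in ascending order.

7.84 MHz, 10.16 MHz, 13.52 MHz

fs/2 = 18.67 MHz.
64.52 MHz mod fs = 27.18 MHz.
27.18 MHz > fs/2 = 18.67 MHz, folds to fs − 27.18 MHz = 10.16 MHz.
61.16 MHz mod fs = 23.82 MHz.
23.82 MHz > fs/2 = 18.67 MHz, folds to fs − 23.82 MHz = 13.52 MHz.
135.84 MHz mod fs = 23.82 MHz.
23.82 MHz > fs/2 = 18.67 MHz, folds to fs − 23.82 MHz = 13.52 MHz.
104.18 MHz mod fs = 29.5 MHz.
29.5 MHz > fs/2 = 18.67 MHz, folds to fs − 29.5 MHz = 7.84 MHz.
Distinct values: {7.84 MHz, 10.16 MHz, 13.52 MHz}.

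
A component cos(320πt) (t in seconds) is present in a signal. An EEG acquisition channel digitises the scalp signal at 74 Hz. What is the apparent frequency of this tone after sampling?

ω = 320π rad/s → f = ω/(2π) = 160 Hz.
160 Hz mod fs = 12 Hz.
12 Hz ≤ fs/2 = 37 Hz, appears at 12 Hz.

12 Hz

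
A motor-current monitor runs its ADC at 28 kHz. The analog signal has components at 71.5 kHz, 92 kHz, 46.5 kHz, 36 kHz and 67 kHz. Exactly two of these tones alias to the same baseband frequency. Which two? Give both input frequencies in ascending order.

36 kHz, 92 kHz

fs/2 = 14 kHz.
71.5 kHz mod fs = 15.5 kHz.
15.5 kHz > fs/2 = 14 kHz, folds to fs − 15.5 kHz = 12.5 kHz.
92 kHz mod fs = 8 kHz.
8 kHz ≤ fs/2 = 14 kHz, appears at 8 kHz.
46.5 kHz mod fs = 18.5 kHz.
18.5 kHz > fs/2 = 14 kHz, folds to fs − 18.5 kHz = 9.5 kHz.
36 kHz mod fs = 8 kHz.
8 kHz ≤ fs/2 = 14 kHz, appears at 8 kHz.
67 kHz mod fs = 11 kHz.
11 kHz ≤ fs/2 = 14 kHz, appears at 11 kHz.
36 kHz and 92 kHz both map to 8 kHz.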